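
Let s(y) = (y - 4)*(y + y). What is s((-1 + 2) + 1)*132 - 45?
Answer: -1101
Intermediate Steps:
s(y) = 2*y*(-4 + y) (s(y) = (-4 + y)*(2*y) = 2*y*(-4 + y))
s((-1 + 2) + 1)*132 - 45 = (2*((-1 + 2) + 1)*(-4 + ((-1 + 2) + 1)))*132 - 45 = (2*(1 + 1)*(-4 + (1 + 1)))*132 - 45 = (2*2*(-4 + 2))*132 - 45 = (2*2*(-2))*132 - 45 = -8*132 - 45 = -1056 - 45 = -1101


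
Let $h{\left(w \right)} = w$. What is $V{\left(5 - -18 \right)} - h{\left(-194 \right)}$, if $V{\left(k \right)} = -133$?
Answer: $61$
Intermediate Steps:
$V{\left(5 - -18 \right)} - h{\left(-194 \right)} = -133 - -194 = -133 + 194 = 61$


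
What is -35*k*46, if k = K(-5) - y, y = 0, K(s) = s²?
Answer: -40250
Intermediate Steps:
k = 25 (k = (-5)² - 1*0 = 25 + 0 = 25)
-35*k*46 = -35*25*46 = -875*46 = -40250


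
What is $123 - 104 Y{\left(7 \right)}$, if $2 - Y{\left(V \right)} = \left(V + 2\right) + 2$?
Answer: $1059$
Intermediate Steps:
$Y{\left(V \right)} = -2 - V$ ($Y{\left(V \right)} = 2 - \left(\left(V + 2\right) + 2\right) = 2 - \left(\left(2 + V\right) + 2\right) = 2 - \left(4 + V\right) = -2 - V$)
$123 - 104 Y{\left(7 \right)} = 123 - 104 \left(-2 - 7\right) = 123 - -936 = 123 + 936 = 1059$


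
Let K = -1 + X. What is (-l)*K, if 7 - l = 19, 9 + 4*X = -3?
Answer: -48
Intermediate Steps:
X = -3 (X = -9/4 + (¼)*(-3) = -9/4 - ¾ = -3)
l = -12 (l = 7 - 1*19 = 7 - 19 = -12)
K = -4 (K = -1 - 3 = -4)
(-l)*K = -1*(-12)*(-4) = 12*(-4) = -48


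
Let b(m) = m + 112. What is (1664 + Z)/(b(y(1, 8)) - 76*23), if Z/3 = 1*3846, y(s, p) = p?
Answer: -6601/814 ≈ -8.1093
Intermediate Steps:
Z = 11538 (Z = 3*(1*3846) = 3*3846 = 11538)
b(m) = 112 + m
(1664 + Z)/(b(y(1, 8)) - 76*23) = (1664 + 11538)/((112 + 8) - 76*23) = 13202/(120 - 1748) = 13202/(-1628) = 13202*(-1/1628) = -6601/814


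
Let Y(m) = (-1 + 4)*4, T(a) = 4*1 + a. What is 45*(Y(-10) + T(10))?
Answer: 1170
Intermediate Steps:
T(a) = 4 + a
Y(m) = 12 (Y(m) = 3*4 = 12)
45*(Y(-10) + T(10)) = 45*(12 + (4 + 10)) = 45*(12 + 14) = 45*26 = 1170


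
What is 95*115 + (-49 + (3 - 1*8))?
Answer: 10871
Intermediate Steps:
95*115 + (-49 + (3 - 1*8)) = 10925 + (-49 + (3 - 8)) = 10925 + (-49 - 5) = 10925 - 54 = 10871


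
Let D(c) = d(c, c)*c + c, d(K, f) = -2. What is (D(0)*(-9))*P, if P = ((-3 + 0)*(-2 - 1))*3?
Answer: 0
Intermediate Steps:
D(c) = -c (D(c) = -2*c + c = -c)
P = 27 (P = -3*(-3)*3 = 9*3 = 27)
(D(0)*(-9))*P = (-1*0*(-9))*27 = (0*(-9))*27 = 0*27 = 0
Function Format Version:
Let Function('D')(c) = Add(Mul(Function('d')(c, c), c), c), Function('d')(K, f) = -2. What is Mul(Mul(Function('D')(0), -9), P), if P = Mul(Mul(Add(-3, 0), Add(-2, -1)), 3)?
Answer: 0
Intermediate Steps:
Function('D')(c) = Mul(-1, c) (Function('D')(c) = Add(Mul(-2, c), c) = Mul(-1, c))
P = 27 (P = Mul(Mul(-3, -3), 3) = Mul(9, 3) = 27)
Mul(Mul(Function('D')(0), -9), P) = Mul(Mul(Mul(-1, 0), -9), 27) = Mul(Mul(0, -9), 27) = Mul(0, 27) = 0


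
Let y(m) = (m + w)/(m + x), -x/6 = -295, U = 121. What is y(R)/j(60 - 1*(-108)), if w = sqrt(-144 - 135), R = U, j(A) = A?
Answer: 121/317688 + I*sqrt(31)/105896 ≈ 0.00038088 + 5.2578e-5*I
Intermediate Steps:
x = 1770 (x = -6*(-295) = 1770)
R = 121
w = 3*I*sqrt(31) (w = sqrt(-279) = 3*I*sqrt(31) ≈ 16.703*I)
y(m) = (m + 3*I*sqrt(31))/(1770 + m) (y(m) = (m + 3*I*sqrt(31))/(m + 1770) = (m + 3*I*sqrt(31))/(1770 + m))
y(R)/j(60 - 1*(-108)) = ((121 + 3*I*sqrt(31))/(1770 + 121))/(60 - 1*(-108)) = ((121 + 3*I*sqrt(31))/1891)/(60 + 108) = ((121 + 3*I*sqrt(31))/1891)/168 = (121/1891 + 3*I*sqrt(31)/1891)*(1/168) = 121/317688 + I*sqrt(31)/105896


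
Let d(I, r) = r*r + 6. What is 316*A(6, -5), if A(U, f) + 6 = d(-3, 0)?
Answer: 0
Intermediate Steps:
d(I, r) = 6 + r² (d(I, r) = r² + 6 = 6 + r²)
A(U, f) = 0 (A(U, f) = -6 + (6 + 0²) = -6 + (6 + 0) = -6 + 6 = 0)
316*A(6, -5) = 316*0 = 0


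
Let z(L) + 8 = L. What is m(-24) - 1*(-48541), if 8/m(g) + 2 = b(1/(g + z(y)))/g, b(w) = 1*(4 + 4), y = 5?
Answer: 339763/7 ≈ 48538.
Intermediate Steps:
z(L) = -8 + L
b(w) = 8 (b(w) = 1*8 = 8)
m(g) = 8/(-2 + 8/g)
m(-24) - 1*(-48541) = -4*(-24)/(-4 - 24) - 1*(-48541) = -4*(-24)/(-28) + 48541 = -4*(-24)*(-1/28) + 48541 = -24/7 + 48541 = 339763/7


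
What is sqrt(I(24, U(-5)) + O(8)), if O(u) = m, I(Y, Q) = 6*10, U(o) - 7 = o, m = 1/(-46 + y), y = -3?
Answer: sqrt(2939)/7 ≈ 7.7447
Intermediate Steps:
m = -1/49 (m = 1/(-46 - 3) = 1/(-49) = -1/49 ≈ -0.020408)
U(o) = 7 + o
I(Y, Q) = 60
O(u) = -1/49
sqrt(I(24, U(-5)) + O(8)) = sqrt(60 - 1/49) = sqrt(2939/49) = sqrt(2939)/7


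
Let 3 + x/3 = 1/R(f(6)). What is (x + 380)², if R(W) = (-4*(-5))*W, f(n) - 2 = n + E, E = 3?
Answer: 6662314129/48400 ≈ 1.3765e+5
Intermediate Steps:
f(n) = 5 + n (f(n) = 2 + (n + 3) = 2 + (3 + n) = 5 + n)
R(W) = 20*W
x = -1977/220 (x = -9 + 3/((20*(5 + 6))) = -9 + 3/((20*11)) = -9 + 3/220 = -1977/220 ≈ -8.9864)
(x + 380)² = (-1977/220 + 380)² = (81623/220)² = 6662314129/48400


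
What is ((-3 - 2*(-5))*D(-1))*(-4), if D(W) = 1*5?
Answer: -140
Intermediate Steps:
D(W) = 5
((-3 - 2*(-5))*D(-1))*(-4) = ((-3 - 2*(-5))*5)*(-4) = ((-3 + 10)*5)*(-4) = (7*5)*(-4) = 35*(-4) = -140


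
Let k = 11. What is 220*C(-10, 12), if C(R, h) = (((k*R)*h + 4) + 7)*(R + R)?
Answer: 5759600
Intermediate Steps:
C(R, h) = 2*R*(11 + 11*R*h) (C(R, h) = (((11*R)*h + 4) + 7)*(R + R) = ((11*R*h + 4) + 7)*(2*R) = ((4 + 11*R*h) + 7)*(2*R) = (11 + 11*R*h)*(2*R) = 2*R*(11 + 11*R*h))
220*C(-10, 12) = 220*(22*(-10)*(1 - 10*12)) = 220*(22*(-10)*(1 - 120)) = 220*(22*(-10)*(-119)) = 220*26180 = 5759600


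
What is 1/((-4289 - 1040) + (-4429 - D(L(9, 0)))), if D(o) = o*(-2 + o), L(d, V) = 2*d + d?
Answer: -1/10433 ≈ -9.5850e-5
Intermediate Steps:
L(d, V) = 3*d
1/((-4289 - 1040) + (-4429 - D(L(9, 0)))) = 1/((-4289 - 1040) + (-4429 - 3*9*(-2 + 3*9))) = 1/(-5329 + (-4429 - 27*(-2 + 27))) = 1/(-5329 + (-4429 - 27*25)) = 1/(-5329 + (-4429 - 1*675)) = 1/(-5329 + (-4429 - 675)) = 1/(-5329 - 5104) = 1/(-10433) = -1/10433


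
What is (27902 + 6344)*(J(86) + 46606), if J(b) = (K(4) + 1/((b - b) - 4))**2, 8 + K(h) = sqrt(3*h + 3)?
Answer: 12791309075/8 - 565059*sqrt(15) ≈ 1.5967e+9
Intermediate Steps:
K(h) = -8 + sqrt(3 + 3*h) (K(h) = -8 + sqrt(3*h + 3) = -8 + sqrt(3 + 3*h))
J(b) = (-33/4 + sqrt(15))**2 (J(b) = ((-8 + sqrt(3 + 3*4)) + 1/((b - b) - 4))**2 = ((-8 + sqrt(3 + 12)) + 1/(0 - 4))**2 = ((-8 + sqrt(15)) + 1/(-4))**2 = ((-8 + sqrt(15)) - 1/4)**2 = (-33/4 + sqrt(15))**2)
(27902 + 6344)*(J(86) + 46606) = (27902 + 6344)*((1329/16 - 33*sqrt(15)/2) + 46606) = 34246*(747025/16 - 33*sqrt(15)/2) = 12791309075/8 - 565059*sqrt(15)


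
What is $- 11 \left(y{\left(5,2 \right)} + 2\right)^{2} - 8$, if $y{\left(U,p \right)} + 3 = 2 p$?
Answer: $-107$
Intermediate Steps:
$y{\left(U,p \right)} = -3 + 2 p$
$- 11 \left(y{\left(5,2 \right)} + 2\right)^{2} - 8 = - 11 \left(\left(-3 + 2 \cdot 2\right) + 2\right)^{2} - 8 = - 11 \left(\left(-3 + 4\right) + 2\right)^{2} - 8 = - 11 \left(1 + 2\right)^{2} - 8 = - 11 \cdot 3^{2} - 8 = \left(-11\right) 9 - 8 = -99 - 8 = -107$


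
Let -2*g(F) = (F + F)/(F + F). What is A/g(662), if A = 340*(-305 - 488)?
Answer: 539240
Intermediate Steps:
g(F) = -½ (g(F) = -(F + F)/(2*(F + F)) = -2*F/(2*(2*F)) = -2*F*1/(2*F)/2 = -½*1 = -½)
A = -269620 (A = 340*(-793) = -269620)
A/g(662) = -269620/(-½) = -269620*(-2) = 539240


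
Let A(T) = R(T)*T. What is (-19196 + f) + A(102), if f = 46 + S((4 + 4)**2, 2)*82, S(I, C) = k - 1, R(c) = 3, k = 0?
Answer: -18926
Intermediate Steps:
A(T) = 3*T
S(I, C) = -1 (S(I, C) = 0 - 1 = -1)
f = -36 (f = 46 - 1*82 = 46 - 82 = -36)
(-19196 + f) + A(102) = (-19196 - 36) + 3*102 = -19232 + 306 = -18926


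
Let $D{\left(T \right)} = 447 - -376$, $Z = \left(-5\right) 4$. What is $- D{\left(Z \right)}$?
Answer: $-823$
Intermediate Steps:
$Z = -20$
$D{\left(T \right)} = 823$ ($D{\left(T \right)} = 447 + 376 = 823$)
$- D{\left(Z \right)} = \left(-1\right) 823 = -823$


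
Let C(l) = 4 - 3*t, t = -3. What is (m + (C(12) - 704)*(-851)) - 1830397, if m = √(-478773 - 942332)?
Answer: -1242356 + I*√1421105 ≈ -1.2424e+6 + 1192.1*I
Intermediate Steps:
C(l) = 13 (C(l) = 4 - 3*(-3) = 4 + 9 = 13)
m = I*√1421105 (m = √(-1421105) = I*√1421105 ≈ 1192.1*I)
(m + (C(12) - 704)*(-851)) - 1830397 = (I*√1421105 + (13 - 704)*(-851)) - 1830397 = (I*√1421105 - 691*(-851)) - 1830397 = (I*√1421105 + 588041) - 1830397 = (588041 + I*√1421105) - 1830397 = -1242356 + I*√1421105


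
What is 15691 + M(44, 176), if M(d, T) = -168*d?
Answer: 8299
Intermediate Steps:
15691 + M(44, 176) = 15691 - 168*44 = 15691 - 7392 = 8299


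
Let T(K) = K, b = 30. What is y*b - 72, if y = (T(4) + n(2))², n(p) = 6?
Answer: 2928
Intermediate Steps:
y = 100 (y = (4 + 6)² = 10² = 100)
y*b - 72 = 100*30 - 72 = 3000 - 72 = 2928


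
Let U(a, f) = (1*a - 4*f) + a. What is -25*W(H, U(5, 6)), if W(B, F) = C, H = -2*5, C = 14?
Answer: -350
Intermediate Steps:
H = -10
U(a, f) = -4*f + 2*a (U(a, f) = (a - 4*f) + a = -4*f + 2*a)
W(B, F) = 14
-25*W(H, U(5, 6)) = -25*14 = -350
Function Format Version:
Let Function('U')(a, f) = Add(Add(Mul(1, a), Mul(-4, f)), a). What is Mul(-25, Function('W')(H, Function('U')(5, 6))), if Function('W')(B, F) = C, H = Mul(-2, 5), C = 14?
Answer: -350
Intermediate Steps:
H = -10
Function('U')(a, f) = Add(Mul(-4, f), Mul(2, a)) (Function('U')(a, f) = Add(Add(a, Mul(-4, f)), a) = Add(Mul(-4, f), Mul(2, a)))
Function('W')(B, F) = 14
Mul(-25, Function('W')(H, Function('U')(5, 6))) = Mul(-25, 14) = -350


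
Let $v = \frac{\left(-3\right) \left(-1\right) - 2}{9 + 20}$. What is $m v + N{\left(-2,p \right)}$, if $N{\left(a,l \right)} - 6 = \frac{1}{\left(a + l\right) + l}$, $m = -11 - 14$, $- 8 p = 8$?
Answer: $\frac{567}{116} \approx 4.8879$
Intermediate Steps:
$p = -1$ ($p = \left(- \frac{1}{8}\right) 8 = -1$)
$m = -25$
$N{\left(a,l \right)} = 6 + \frac{1}{a + 2 l}$ ($N{\left(a,l \right)} = 6 + \frac{1}{\left(a + l\right) + l} = 6 + \frac{1}{a + 2 l}$)
$v = \frac{1}{29}$ ($v = \frac{3 - 2}{29} = 1 \cdot \frac{1}{29} = \frac{1}{29} \approx 0.034483$)
$m v + N{\left(-2,p \right)} = \left(-25\right) \frac{1}{29} + \frac{1 + 6 \left(-2\right) + 12 \left(-1\right)}{-2 + 2 \left(-1\right)} = - \frac{25}{29} + \frac{1 - 12 - 12}{-2 - 2} = - \frac{25}{29} + \frac{1}{-4} \left(-23\right) = - \frac{25}{29} - - \frac{23}{4} = - \frac{25}{29} + \frac{23}{4} = \frac{567}{116}$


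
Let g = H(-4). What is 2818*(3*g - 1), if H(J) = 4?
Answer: 30998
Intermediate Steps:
g = 4
2818*(3*g - 1) = 2818*(3*4 - 1) = 2818*(12 - 1) = 2818*11 = 30998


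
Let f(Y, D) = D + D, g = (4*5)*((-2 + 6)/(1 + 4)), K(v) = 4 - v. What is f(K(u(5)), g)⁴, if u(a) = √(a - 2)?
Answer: 1048576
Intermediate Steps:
u(a) = √(-2 + a)
g = 16 (g = 20*(4/5) = 20*(4*(⅕)) = 20*(⅘) = 16)
f(Y, D) = 2*D
f(K(u(5)), g)⁴ = (2*16)⁴ = 32⁴ = 1048576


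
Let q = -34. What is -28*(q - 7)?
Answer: 1148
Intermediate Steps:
-28*(q - 7) = -28*(-34 - 7) = -28*(-41) = 1148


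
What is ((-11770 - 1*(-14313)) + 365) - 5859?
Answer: -2951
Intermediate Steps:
((-11770 - 1*(-14313)) + 365) - 5859 = ((-11770 + 14313) + 365) - 5859 = (2543 + 365) - 5859 = 2908 - 5859 = -2951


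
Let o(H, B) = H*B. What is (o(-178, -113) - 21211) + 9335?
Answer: 8238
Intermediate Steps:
o(H, B) = B*H
(o(-178, -113) - 21211) + 9335 = (-113*(-178) - 21211) + 9335 = (20114 - 21211) + 9335 = -1097 + 9335 = 8238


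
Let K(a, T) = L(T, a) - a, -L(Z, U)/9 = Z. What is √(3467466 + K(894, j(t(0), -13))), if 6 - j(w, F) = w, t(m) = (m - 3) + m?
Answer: √3466491 ≈ 1861.9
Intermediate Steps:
t(m) = -3 + 2*m (t(m) = (-3 + m) + m = -3 + 2*m)
L(Z, U) = -9*Z
j(w, F) = 6 - w
K(a, T) = -a - 9*T (K(a, T) = -9*T - a = -a - 9*T)
√(3467466 + K(894, j(t(0), -13))) = √(3467466 + (-1*894 - 9*(6 - (-3 + 2*0)))) = √(3467466 + (-894 - 9*(6 - (-3 + 0)))) = √(3467466 + (-894 - 9*(6 - 1*(-3)))) = √(3467466 + (-894 - 9*(6 + 3))) = √(3467466 + (-894 - 9*9)) = √(3467466 + (-894 - 81)) = √(3467466 - 975) = √3466491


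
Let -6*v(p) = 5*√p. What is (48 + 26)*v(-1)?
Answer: -185*I/3 ≈ -61.667*I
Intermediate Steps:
v(p) = -5*√p/6
(48 + 26)*v(-1) = (48 + 26)*(-5*I/6) = 74*(-5*I/6) = -185*I/3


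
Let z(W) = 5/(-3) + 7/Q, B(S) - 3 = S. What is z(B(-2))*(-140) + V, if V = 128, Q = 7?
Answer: 664/3 ≈ 221.33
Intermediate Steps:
B(S) = 3 + S
z(W) = -⅔ (z(W) = 5/(-3) + 7/7 = 5*(-⅓) + 7*(⅐) = -5/3 + 1 = -⅔)
z(B(-2))*(-140) + V = -⅔*(-140) + 128 = 280/3 + 128 = 664/3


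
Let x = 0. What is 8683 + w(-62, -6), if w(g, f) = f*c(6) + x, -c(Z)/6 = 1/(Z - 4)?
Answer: 8701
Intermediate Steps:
c(Z) = -6/(-4 + Z) (c(Z) = -6/(Z - 4) = -6/(-4 + Z))
w(g, f) = -3*f (w(g, f) = f*(-6/(-4 + 6)) + 0 = f*(-6/2) + 0 = f*(-6*1/2) + 0 = f*(-3) + 0 = -3*f + 0 = -3*f)
8683 + w(-62, -6) = 8683 - 3*(-6) = 8683 + 18 = 8701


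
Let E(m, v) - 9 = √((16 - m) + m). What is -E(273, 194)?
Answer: -13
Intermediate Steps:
E(m, v) = 13 (E(m, v) = 9 + √((16 - m) + m) = 9 + √16 = 9 + 4 = 13)
-E(273, 194) = -1*13 = -13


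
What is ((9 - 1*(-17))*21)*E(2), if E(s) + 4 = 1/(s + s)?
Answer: -4095/2 ≈ -2047.5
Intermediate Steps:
E(s) = -4 + 1/(2*s) (E(s) = -4 + 1/(s + s) = -4 + 1/(2*s))
((9 - 1*(-17))*21)*E(2) = ((9 - 1*(-17))*21)*(-4 + (½)/2) = ((9 + 17)*21)*(-4 + (½)*(½)) = (26*21)*(-4 + ¼) = 546*(-15/4) = -4095/2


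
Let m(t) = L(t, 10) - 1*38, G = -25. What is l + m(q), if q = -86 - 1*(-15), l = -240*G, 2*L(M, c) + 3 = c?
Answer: 11931/2 ≈ 5965.5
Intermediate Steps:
L(M, c) = -3/2 + c/2
l = 6000 (l = -240*(-25) = 6000)
q = -71 (q = -86 + 15 = -71)
m(t) = -69/2 (m(t) = (-3/2 + (1/2)*10) - 1*38 = (-3/2 + 5) - 38 = 7/2 - 38 = -69/2)
l + m(q) = 6000 - 69/2 = 11931/2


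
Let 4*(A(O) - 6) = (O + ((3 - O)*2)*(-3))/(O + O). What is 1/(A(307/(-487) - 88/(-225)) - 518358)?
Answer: -209752/108723212821 ≈ -1.9292e-6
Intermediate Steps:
A(O) = 6 + (-18 + 7*O)/(8*O) (A(O) = 6 + ((O + ((3 - O)*2)*(-3))/(O + O))/4 = 6 + ((O + (6 - 2*O)*(-3))/((2*O)))/4 = 6 + ((O + (-18 + 6*O))*(1/(2*O)))/4 = 6 + ((-18 + 7*O)*(1/(2*O)))/4 = 6 + ((-18 + 7*O)/(2*O))/4 = 6 + (-18 + 7*O)/(8*O))
1/(A(307/(-487) - 88/(-225)) - 518358) = 1/((-18 + 55*(307/(-487) - 88/(-225)))/(8*(307/(-487) - 88/(-225))) - 518358) = 1/((-18 + 55*(307*(-1/487) - 88*(-1/225)))/(8*(307*(-1/487) - 88*(-1/225))) - 518358) = 1/((-18 + 55*(-307/487 + 88/225))/(8*(-307/487 + 88/225)) - 518358) = 1/((-18 + 55*(-26219/109575))/(8*(-26219/109575)) - 518358) = 1/((⅛)*(-109575/26219)*(-18 - 288409/21915) - 518358) = 1/((⅛)*(-109575/26219)*(-682879/21915) - 518358) = 1/(3414395/209752 - 518358) = 1/(-108723212821/209752) = -209752/108723212821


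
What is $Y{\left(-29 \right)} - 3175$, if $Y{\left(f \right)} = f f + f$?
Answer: $-2363$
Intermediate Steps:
$Y{\left(f \right)} = f + f^{2}$ ($Y{\left(f \right)} = f^{2} + f = f + f^{2}$)
$Y{\left(-29 \right)} - 3175 = - 29 \left(1 - 29\right) - 3175 = \left(-29\right) \left(-28\right) - 3175 = 812 - 3175 = -2363$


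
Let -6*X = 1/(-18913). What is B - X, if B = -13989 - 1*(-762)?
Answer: -1500973507/113478 ≈ -13227.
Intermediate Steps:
B = -13227 (B = -13989 + 762 = -13227)
X = 1/113478 (X = -⅙/(-18913) = -⅙*(-1/18913) = 1/113478 ≈ 8.8123e-6)
B - X = -13227 - 1*1/113478 = -13227 - 1/113478 = -1500973507/113478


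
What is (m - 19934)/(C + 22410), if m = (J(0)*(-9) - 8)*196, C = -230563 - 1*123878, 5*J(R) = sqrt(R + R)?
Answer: 21502/332031 ≈ 0.064759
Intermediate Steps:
J(R) = sqrt(2)*sqrt(R)/5 (J(R) = sqrt(R + R)/5 = sqrt(2*R)/5 = (sqrt(2)*sqrt(R))/5 = sqrt(2)*sqrt(R)/5)
C = -354441 (C = -230563 - 123878 = -354441)
m = -1568 (m = ((sqrt(2)*sqrt(0)/5)*(-9) - 8)*196 = (((1/5)*sqrt(2)*0)*(-9) - 8)*196 = (0*(-9) - 8)*196 = (0 - 8)*196 = -8*196 = -1568)
(m - 19934)/(C + 22410) = (-1568 - 19934)/(-354441 + 22410) = -21502/(-332031) = -21502*(-1/332031) = 21502/332031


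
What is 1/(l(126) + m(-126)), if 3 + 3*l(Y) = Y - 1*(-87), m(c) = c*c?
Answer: 1/15946 ≈ 6.2712e-5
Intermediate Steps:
m(c) = c²
l(Y) = 28 + Y/3 (l(Y) = -1 + (Y - 1*(-87))/3 = -1 + (Y + 87)/3 = -1 + (87 + Y)/3 = -1 + (29 + Y/3) = 28 + Y/3)
1/(l(126) + m(-126)) = 1/((28 + (⅓)*126) + (-126)²) = 1/((28 + 42) + 15876) = 1/(70 + 15876) = 1/15946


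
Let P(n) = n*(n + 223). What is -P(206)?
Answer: -88374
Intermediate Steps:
P(n) = n*(223 + n)
-P(206) = -206*(223 + 206) = -206*429 = -1*88374 = -88374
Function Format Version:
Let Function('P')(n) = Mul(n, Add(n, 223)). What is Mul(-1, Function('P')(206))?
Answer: -88374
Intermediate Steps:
Function('P')(n) = Mul(n, Add(223, n))
Mul(-1, Function('P')(206)) = Mul(-1, Mul(206, Add(223, 206))) = Mul(-1, Mul(206, 429)) = Mul(-1, 88374) = -88374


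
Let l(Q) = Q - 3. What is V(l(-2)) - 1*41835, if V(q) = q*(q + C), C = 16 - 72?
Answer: -41530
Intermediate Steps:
C = -56
l(Q) = -3 + Q
V(q) = q*(-56 + q) (V(q) = q*(q - 56) = q*(-56 + q))
V(l(-2)) - 1*41835 = (-3 - 2)*(-56 + (-3 - 2)) - 1*41835 = -5*(-56 - 5) - 41835 = -5*(-61) - 41835 = 305 - 41835 = -41530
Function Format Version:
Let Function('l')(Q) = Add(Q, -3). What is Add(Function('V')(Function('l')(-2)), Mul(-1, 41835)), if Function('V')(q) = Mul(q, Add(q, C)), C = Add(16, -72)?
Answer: -41530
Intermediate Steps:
C = -56
Function('l')(Q) = Add(-3, Q)
Function('V')(q) = Mul(q, Add(-56, q)) (Function('V')(q) = Mul(q, Add(q, -56)) = Mul(q, Add(-56, q)))
Add(Function('V')(Function('l')(-2)), Mul(-1, 41835)) = Add(Mul(Add(-3, -2), Add(-56, Add(-3, -2))), Mul(-1, 41835)) = Add(Mul(-5, Add(-56, -5)), -41835) = Add(Mul(-5, -61), -41835) = Add(305, -41835) = -41530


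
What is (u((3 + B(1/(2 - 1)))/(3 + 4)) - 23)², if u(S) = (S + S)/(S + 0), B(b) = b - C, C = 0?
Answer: 441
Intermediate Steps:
B(b) = b (B(b) = b - 1*0 = b + 0 = b)
u(S) = 2 (u(S) = (2*S)/S = 2)
(u((3 + B(1/(2 - 1)))/(3 + 4)) - 23)² = (2 - 23)² = (-21)² = 441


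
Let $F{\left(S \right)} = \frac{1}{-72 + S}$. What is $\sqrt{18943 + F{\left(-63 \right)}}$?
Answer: $\frac{2 \sqrt{9589890}}{45} \approx 137.63$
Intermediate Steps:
$\sqrt{18943 + F{\left(-63 \right)}} = \sqrt{18943 + \frac{1}{-72 - 63}} = \sqrt{18943 + \frac{1}{-135}} = \sqrt{18943 - \frac{1}{135}} = \sqrt{\frac{2557304}{135}} = \frac{2 \sqrt{9589890}}{45}$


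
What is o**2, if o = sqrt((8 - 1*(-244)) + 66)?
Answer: 318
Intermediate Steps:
o = sqrt(318) (o = sqrt((8 + 244) + 66) = sqrt(252 + 66) = sqrt(318) ≈ 17.833)
o**2 = (sqrt(318))**2 = 318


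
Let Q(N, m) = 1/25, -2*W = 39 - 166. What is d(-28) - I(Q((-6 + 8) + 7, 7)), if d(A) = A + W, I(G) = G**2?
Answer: 44373/1250 ≈ 35.498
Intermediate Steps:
W = 127/2 (W = -(39 - 166)/2 = -1/2*(-127) = 127/2 ≈ 63.500)
Q(N, m) = 1/25
d(A) = 127/2 + A (d(A) = A + 127/2 = 127/2 + A)
d(-28) - I(Q((-6 + 8) + 7, 7)) = (127/2 - 28) - (1/25)**2 = 71/2 - 1*1/625 = 71/2 - 1/625 = 44373/1250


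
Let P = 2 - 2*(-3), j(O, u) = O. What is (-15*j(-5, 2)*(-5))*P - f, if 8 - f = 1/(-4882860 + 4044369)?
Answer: -2522180929/838491 ≈ -3008.0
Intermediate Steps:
P = 8 (P = 2 + 6 = 8)
f = 6707929/838491 (f = 8 - 1/(-4882860 + 4044369) = 8 - 1/(-838491) = 8 - 1*(-1/838491) = 8 + 1/838491 = 6707929/838491 ≈ 8.0000)
(-15*j(-5, 2)*(-5))*P - f = -15*(-5*(-5))*8 - 1*6707929/838491 = -375*8 - 6707929/838491 = -3000 - 6707929/838491 = -2522180929/838491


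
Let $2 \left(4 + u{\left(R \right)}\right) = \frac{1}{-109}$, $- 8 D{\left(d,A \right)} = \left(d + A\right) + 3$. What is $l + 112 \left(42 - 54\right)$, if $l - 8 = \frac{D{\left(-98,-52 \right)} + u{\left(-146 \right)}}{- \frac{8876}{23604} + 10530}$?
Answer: $- \frac{10341009469583}{7740284456} \approx -1336.0$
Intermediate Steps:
$D{\left(d,A \right)} = - \frac{3}{8} - \frac{A}{8} - \frac{d}{8}$ ($D{\left(d,A \right)} = - \frac{\left(d + A\right) + 3}{8} = - \frac{\left(A + d\right) + 3}{8} = - \frac{3 + A + d}{8} = - \frac{3}{8} - \frac{A}{8} - \frac{d}{8}$)
$u{\left(R \right)} = - \frac{873}{218}$ ($u{\left(R \right)} = -4 + \frac{1}{2 \left(-109\right)} = -4 + \frac{1}{2} \left(- \frac{1}{109}\right) = -4 - \frac{1}{218} = - \frac{873}{218}$)
$l = \frac{61932839281}{7740284456}$ ($l = 8 + \frac{\left(- \frac{3}{8} - - \frac{13}{2} - - \frac{49}{4}\right) - \frac{873}{218}}{- \frac{8876}{23604} + 10530} = 8 + \frac{\left(- \frac{3}{8} + \frac{13}{2} + \frac{49}{4}\right) - \frac{873}{218}}{\left(-8876\right) \frac{1}{23604} + 10530} = 8 + \frac{\frac{147}{8} - \frac{873}{218}}{- \frac{317}{843} + 10530} = 8 + \frac{12531}{872 \cdot \frac{8876473}{843}} = 8 + \frac{12531}{872} \cdot \frac{843}{8876473} = 8 + \frac{10563633}{7740284456} = \frac{61932839281}{7740284456} \approx 8.0014$)
$l + 112 \left(42 - 54\right) = \frac{61932839281}{7740284456} + 112 \left(42 - 54\right) = \frac{61932839281}{7740284456} + 112 \left(-12\right) = \frac{61932839281}{7740284456} - 1344 = - \frac{10341009469583}{7740284456}$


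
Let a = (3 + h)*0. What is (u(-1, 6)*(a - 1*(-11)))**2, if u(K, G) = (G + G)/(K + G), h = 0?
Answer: 17424/25 ≈ 696.96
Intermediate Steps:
u(K, G) = 2*G/(G + K) (u(K, G) = (2*G)/(G + K) = 2*G/(G + K))
a = 0 (a = (3 + 0)*0 = 3*0 = 0)
(u(-1, 6)*(a - 1*(-11)))**2 = ((2*6/(6 - 1))*(0 - 1*(-11)))**2 = ((2*6/5)*(0 + 11))**2 = ((2*6*(1/5))*11)**2 = ((12/5)*11)**2 = (132/5)**2 = 17424/25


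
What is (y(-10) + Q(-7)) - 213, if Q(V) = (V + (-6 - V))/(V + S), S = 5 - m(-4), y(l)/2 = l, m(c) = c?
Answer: -236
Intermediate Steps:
y(l) = 2*l
S = 9 (S = 5 - 1*(-4) = 5 + 4 = 9)
Q(V) = -6/(9 + V) (Q(V) = (V + (-6 - V))/(V + 9) = -6/(9 + V))
(y(-10) + Q(-7)) - 213 = (2*(-10) - 6/(9 - 7)) - 213 = (-20 - 6/2) - 213 = (-20 - 6*½) - 213 = (-20 - 3) - 213 = -23 - 213 = -236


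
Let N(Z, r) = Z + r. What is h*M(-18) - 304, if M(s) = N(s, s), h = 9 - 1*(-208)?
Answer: -8116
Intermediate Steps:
h = 217 (h = 9 + 208 = 217)
M(s) = 2*s (M(s) = s + s = 2*s)
h*M(-18) - 304 = 217*(2*(-18)) - 304 = 217*(-36) - 304 = -7812 - 304 = -8116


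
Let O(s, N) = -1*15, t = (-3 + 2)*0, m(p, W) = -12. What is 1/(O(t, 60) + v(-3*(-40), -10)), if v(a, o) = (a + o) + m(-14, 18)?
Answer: 1/83 ≈ 0.012048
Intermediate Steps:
v(a, o) = -12 + a + o (v(a, o) = (a + o) - 12 = -12 + a + o)
t = 0 (t = -1*0 = 0)
O(s, N) = -15
1/(O(t, 60) + v(-3*(-40), -10)) = 1/(-15 + (-12 - 3*(-40) - 10)) = 1/(-15 + (-12 + 120 - 10)) = 1/(-15 + 98) = 1/83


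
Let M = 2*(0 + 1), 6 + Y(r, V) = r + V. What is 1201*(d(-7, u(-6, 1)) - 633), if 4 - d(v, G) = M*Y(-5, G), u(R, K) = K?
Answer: -731409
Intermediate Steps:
Y(r, V) = -6 + V + r (Y(r, V) = -6 + (r + V) = -6 + (V + r) = -6 + V + r)
M = 2 (M = 2*1 = 2)
d(v, G) = 26 - 2*G (d(v, G) = 4 - 2*(-6 + G - 5) = 4 - 2*(-11 + G) = 4 - (-22 + 2*G) = 4 + (22 - 2*G) = 26 - 2*G)
1201*(d(-7, u(-6, 1)) - 633) = 1201*((26 - 2*1) - 633) = 1201*((26 - 2) - 633) = 1201*(24 - 633) = 1201*(-609) = -731409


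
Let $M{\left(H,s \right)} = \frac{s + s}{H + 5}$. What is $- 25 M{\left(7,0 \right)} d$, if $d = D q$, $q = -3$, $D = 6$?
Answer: $0$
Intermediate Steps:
$d = -18$ ($d = 6 \left(-3\right) = -18$)
$M{\left(H,s \right)} = \frac{2 s}{5 + H}$
$- 25 M{\left(7,0 \right)} d = - 25 \cdot 2 \cdot 0 \frac{1}{5 + 7} \left(-18\right) = - 25 \cdot 2 \cdot 0 \cdot \frac{1}{12} \left(-18\right) = \left(-25\right) 0 \left(-18\right) = 0 \left(-18\right) = 0$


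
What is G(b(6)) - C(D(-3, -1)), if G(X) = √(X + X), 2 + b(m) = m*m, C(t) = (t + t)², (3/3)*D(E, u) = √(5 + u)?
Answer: -16 + 2*√17 ≈ -7.7538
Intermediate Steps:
D(E, u) = √(5 + u)
C(t) = 4*t² (C(t) = (2*t)² = 4*t²)
b(m) = -2 + m² (b(m) = -2 + m*m = -2 + m²)
G(X) = √2*√X (G(X) = √(2*X) = √2*√X)
G(b(6)) - C(D(-3, -1)) = √2*√(-2 + 6²) - 4*(√(5 - 1))² = √2*√(-2 + 36) - 4*(√4)² = √2*√34 - 4*2² = 2*√17 - 4*4 = 2*√17 - 1*16 = 2*√17 - 16 = -16 + 2*√17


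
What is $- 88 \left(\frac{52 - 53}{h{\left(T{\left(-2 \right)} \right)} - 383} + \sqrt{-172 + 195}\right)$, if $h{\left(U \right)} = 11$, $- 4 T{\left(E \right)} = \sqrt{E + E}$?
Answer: $- \frac{22}{93} - 88 \sqrt{23} \approx -422.27$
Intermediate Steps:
$T{\left(E \right)} = - \frac{\sqrt{2} \sqrt{E}}{4}$ ($T{\left(E \right)} = - \frac{\sqrt{E + E}}{4} = - \frac{\sqrt{2 E}}{4} = - \frac{\sqrt{2} \sqrt{E}}{4}$)
$- 88 \left(\frac{52 - 53}{h{\left(T{\left(-2 \right)} \right)} - 383} + \sqrt{-172 + 195}\right) = - 88 \left(\frac{52 - 53}{11 - 383} + \sqrt{-172 + 195}\right) = - 88 \left(- \frac{1}{-372} + \sqrt{23}\right) = - 88 \left(\left(-1\right) \left(- \frac{1}{372}\right) + \sqrt{23}\right) = - 88 \left(\frac{1}{372} + \sqrt{23}\right) = - \frac{22}{93} - 88 \sqrt{23}$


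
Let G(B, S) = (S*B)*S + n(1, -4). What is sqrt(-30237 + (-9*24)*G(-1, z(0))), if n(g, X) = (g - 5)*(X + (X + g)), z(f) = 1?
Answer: I*sqrt(36069) ≈ 189.92*I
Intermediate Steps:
n(g, X) = (-5 + g)*(g + 2*X)
G(B, S) = 28 + B*S**2 (G(B, S) = (S*B)*S + (1**2 - 10*(-4) - 5*1 + 2*(-4)*1) = (B*S)*S + (1 + 40 - 5 - 8) = B*S**2 + 28 = 28 + B*S**2)
sqrt(-30237 + (-9*24)*G(-1, z(0))) = sqrt(-30237 + (-9*24)*(28 - 1*1**2)) = sqrt(-30237 - 216*(28 - 1*1)) = sqrt(-30237 - 216*(28 - 1)) = sqrt(-30237 - 216*27) = sqrt(-30237 - 5832) = sqrt(-36069) = I*sqrt(36069)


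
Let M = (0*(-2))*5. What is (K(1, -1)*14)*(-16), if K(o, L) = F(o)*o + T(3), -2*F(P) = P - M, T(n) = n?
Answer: -560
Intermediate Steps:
M = 0 (M = 0*5 = 0)
F(P) = -P/2 (F(P) = -(P - 1*0)/2 = -(P + 0)/2 = -P/2)
K(o, L) = 3 - o²/2 (K(o, L) = (-o/2)*o + 3 = -o²/2 + 3 = 3 - o²/2)
(K(1, -1)*14)*(-16) = ((3 - ½*1²)*14)*(-16) = ((3 - ½*1)*14)*(-16) = ((3 - ½)*14)*(-16) = ((5/2)*14)*(-16) = 35*(-16) = -560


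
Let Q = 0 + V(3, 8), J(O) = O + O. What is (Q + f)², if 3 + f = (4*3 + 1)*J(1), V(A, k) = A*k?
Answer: 2209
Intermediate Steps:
J(O) = 2*O
f = 23 (f = -3 + (4*3 + 1)*(2*1) = -3 + (12 + 1)*2 = -3 + 13*2 = -3 + 26 = 23)
Q = 24 (Q = 0 + 3*8 = 0 + 24 = 24)
(Q + f)² = (24 + 23)² = 47² = 2209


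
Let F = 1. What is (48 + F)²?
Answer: 2401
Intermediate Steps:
(48 + F)² = (48 + 1)² = 49² = 2401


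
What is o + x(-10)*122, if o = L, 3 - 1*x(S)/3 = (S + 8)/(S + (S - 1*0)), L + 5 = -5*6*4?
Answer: 4682/5 ≈ 936.40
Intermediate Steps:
L = -125 (L = -5 - 5*6*4 = -5 - 30*4 = -5 - 120 = -125)
x(S) = 9 - 3*(8 + S)/(2*S) (x(S) = 9 - 3*(S + 8)/(S + (S - 1*0)) = 9 - 3*(8 + S)/(S + (S + 0)) = 9 - 3*(8 + S)/(S + S) = 9 - 3*(8 + S)/(2*S))
o = -125
o + x(-10)*122 = -125 + (15/2 - 12/(-10))*122 = -125 + (15/2 - 12*(-⅒))*122 = -125 + (15/2 + 6/5)*122 = -125 + (87/10)*122 = -125 + 5307/5 = 4682/5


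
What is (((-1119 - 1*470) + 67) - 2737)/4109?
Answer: -4259/4109 ≈ -1.0365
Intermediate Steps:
(((-1119 - 1*470) + 67) - 2737)/4109 = (((-1119 - 470) + 67) - 2737)*(1/4109) = ((-1589 + 67) - 2737)*(1/4109) = (-1522 - 2737)*(1/4109) = -4259*1/4109 = -4259/4109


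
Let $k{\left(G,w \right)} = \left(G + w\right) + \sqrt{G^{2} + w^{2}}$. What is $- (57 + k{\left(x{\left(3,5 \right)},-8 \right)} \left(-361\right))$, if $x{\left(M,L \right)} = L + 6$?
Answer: $1026 + 361 \sqrt{185} \approx 5936.1$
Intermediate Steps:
$x{\left(M,L \right)} = 6 + L$
$k{\left(G,w \right)} = G + w + \sqrt{G^{2} + w^{2}}$
$- (57 + k{\left(x{\left(3,5 \right)},-8 \right)} \left(-361\right)) = - (57 + \left(\left(6 + 5\right) - 8 + \sqrt{\left(6 + 5\right)^{2} + \left(-8\right)^{2}}\right) \left(-361\right)) = - (57 + \left(11 - 8 + \sqrt{11^{2} + 64}\right) \left(-361\right)) = - (57 + \left(11 - 8 + \sqrt{121 + 64}\right) \left(-361\right)) = - (57 + \left(11 - 8 + \sqrt{185}\right) \left(-361\right)) = - (57 + \left(3 + \sqrt{185}\right) \left(-361\right)) = - (57 - \left(1083 + 361 \sqrt{185}\right)) = - (-1026 - 361 \sqrt{185}) = 1026 + 361 \sqrt{185}$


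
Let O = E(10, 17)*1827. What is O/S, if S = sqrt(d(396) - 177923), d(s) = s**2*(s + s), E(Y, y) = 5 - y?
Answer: -21924*sqrt(124020349)/124020349 ≈ -1.9687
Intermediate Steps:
d(s) = 2*s**3 (d(s) = s**2*(2*s) = 2*s**3)
S = sqrt(124020349) (S = sqrt(2*396**3 - 177923) = sqrt(2*62099136 - 177923) = sqrt(124198272 - 177923) = sqrt(124020349) ≈ 11136.)
O = -21924 (O = (5 - 1*17)*1827 = (5 - 17)*1827 = -12*1827 = -21924)
O/S = -21924*sqrt(124020349)/124020349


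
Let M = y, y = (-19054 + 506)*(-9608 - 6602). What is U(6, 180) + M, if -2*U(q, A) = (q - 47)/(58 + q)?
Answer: 38484874281/128 ≈ 3.0066e+8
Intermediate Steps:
y = 300663080 (y = -18548*(-16210) = 300663080)
M = 300663080
U(q, A) = -(-47 + q)/(2*(58 + q)) (U(q, A) = -(q - 47)/(2*(58 + q)) = -(-47 + q)/(2*(58 + q)))
U(6, 180) + M = (47 - 1*6)/(2*(58 + 6)) + 300663080 = (½)*(47 - 6)/64 + 300663080 = (½)*(1/64)*41 + 300663080 = 41/128 + 300663080 = 38484874281/128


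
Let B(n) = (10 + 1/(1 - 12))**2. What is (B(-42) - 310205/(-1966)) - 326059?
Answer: -77503978423/237886 ≈ -3.2580e+5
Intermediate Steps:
B(n) = 11881/121 (B(n) = (10 + 1/(-11))**2 = (10 - 1/11)**2 = (109/11)**2 = 11881/121)
(B(-42) - 310205/(-1966)) - 326059 = (11881/121 - 310205/(-1966)) - 326059 = (11881/121 - 310205*(-1/1966)) - 326059 = (11881/121 + 310205/1966) - 326059 = 60892851/237886 - 326059 = -77503978423/237886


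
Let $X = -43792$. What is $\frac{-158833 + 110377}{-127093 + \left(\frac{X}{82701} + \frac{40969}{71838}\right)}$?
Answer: $\frac{31986744774192}{83896525700129} \approx 0.38126$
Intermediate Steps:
$\frac{-158833 + 110377}{-127093 + \left(\frac{X}{82701} + \frac{40969}{71838}\right)} = \frac{-158833 + 110377}{-127093 + \left(- \frac{43792}{82701} + \frac{40969}{71838}\right)} = - \frac{48456}{-127093 + \left(\left(-43792\right) \frac{1}{82701} + 40969 \cdot \frac{1}{71838}\right)} = - \frac{48456}{-127093 + \left(- \frac{43792}{82701} + \frac{40969}{71838}\right)} = - \frac{48456}{-127093 + \frac{26916397}{660119382}} = - \frac{48456}{- \frac{83896525700129}{660119382}} = \left(-48456\right) \left(- \frac{660119382}{83896525700129}\right) = \frac{31986744774192}{83896525700129}$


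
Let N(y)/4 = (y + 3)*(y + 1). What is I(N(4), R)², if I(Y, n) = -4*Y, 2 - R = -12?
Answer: 313600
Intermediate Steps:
R = 14 (R = 2 - 1*(-12) = 2 + 12 = 14)
N(y) = 4*(1 + y)*(3 + y) (N(y) = 4*((y + 3)*(y + 1)) = 4*((3 + y)*(1 + y)) = 4*((1 + y)*(3 + y)) = 4*(1 + y)*(3 + y))
I(N(4), R)² = (-4*(12 + 4*4² + 16*4))² = (-4*(12 + 4*16 + 64))² = (-4*(12 + 64 + 64))² = (-4*140)² = (-560)² = 313600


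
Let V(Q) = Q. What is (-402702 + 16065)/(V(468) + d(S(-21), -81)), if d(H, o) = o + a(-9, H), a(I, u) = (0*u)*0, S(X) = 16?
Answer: -128879/129 ≈ -999.06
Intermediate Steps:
a(I, u) = 0 (a(I, u) = 0*0 = 0)
d(H, o) = o (d(H, o) = o + 0 = o)
(-402702 + 16065)/(V(468) + d(S(-21), -81)) = (-402702 + 16065)/(468 - 81) = -386637/387 = -386637*1/387 = -128879/129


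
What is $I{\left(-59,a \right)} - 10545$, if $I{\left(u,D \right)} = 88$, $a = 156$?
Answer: $-10457$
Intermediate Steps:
$I{\left(-59,a \right)} - 10545 = 88 - 10545 = -10457$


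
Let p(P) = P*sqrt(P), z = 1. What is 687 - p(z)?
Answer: 686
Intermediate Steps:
p(P) = P**(3/2)
687 - p(z) = 687 - 1**(3/2) = 687 - 1*1 = 687 - 1 = 686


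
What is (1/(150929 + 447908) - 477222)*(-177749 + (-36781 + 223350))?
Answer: -2520563642970660/598837 ≈ -4.2091e+9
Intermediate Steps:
(1/(150929 + 447908) - 477222)*(-177749 + (-36781 + 223350)) = (1/598837 - 477222)*(-177749 + 186569) = (1/598837 - 477222)*8820 = -285778190813/598837*8820 = -2520563642970660/598837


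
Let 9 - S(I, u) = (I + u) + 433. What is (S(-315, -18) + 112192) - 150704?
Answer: -38603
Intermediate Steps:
S(I, u) = -424 - I - u (S(I, u) = 9 - ((I + u) + 433) = 9 - (433 + I + u) = 9 + (-433 - I - u) = -424 - I - u)
(S(-315, -18) + 112192) - 150704 = ((-424 - 1*(-315) - 1*(-18)) + 112192) - 150704 = ((-424 + 315 + 18) + 112192) - 150704 = (-91 + 112192) - 150704 = 112101 - 150704 = -38603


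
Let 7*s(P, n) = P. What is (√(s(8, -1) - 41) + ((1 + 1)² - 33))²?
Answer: 5608/7 - 174*I*√217/7 ≈ 801.14 - 366.17*I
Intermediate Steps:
s(P, n) = P/7
(√(s(8, -1) - 41) + ((1 + 1)² - 33))² = (√((⅐)*8 - 41) + ((1 + 1)² - 33))² = (√(8/7 - 41) + (2² - 33))² = (√(-279/7) + (4 - 33))² = (3*I*√217/7 - 29)² = (-29 + 3*I*√217/7)²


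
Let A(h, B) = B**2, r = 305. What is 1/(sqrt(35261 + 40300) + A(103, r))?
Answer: 93025/8653575064 - sqrt(75561)/8653575064 ≈ 1.0718e-5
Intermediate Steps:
1/(sqrt(35261 + 40300) + A(103, r)) = 1/(sqrt(35261 + 40300) + 305**2) = 1/(sqrt(75561) + 93025) = 1/(93025 + sqrt(75561))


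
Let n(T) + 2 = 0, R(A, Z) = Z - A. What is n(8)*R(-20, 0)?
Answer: -40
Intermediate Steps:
n(T) = -2 (n(T) = -2 + 0 = -2)
n(8)*R(-20, 0) = -2*(0 - 1*(-20)) = -2*(0 + 20) = -2*20 = -40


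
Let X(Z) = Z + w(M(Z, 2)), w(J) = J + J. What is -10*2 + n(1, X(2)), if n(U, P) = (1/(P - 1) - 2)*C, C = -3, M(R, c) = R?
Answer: -73/5 ≈ -14.600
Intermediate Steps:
w(J) = 2*J
X(Z) = 3*Z (X(Z) = Z + 2*Z = 3*Z)
n(U, P) = 6 - 3/(-1 + P) (n(U, P) = (1/(P - 1) - 2)*(-3) = (1/(-1 + P) - 2)*(-3) = (-2 + 1/(-1 + P))*(-3) = 6 - 3/(-1 + P))
-10*2 + n(1, X(2)) = -10*2 + 3*(-3 + 2*(3*2))/(-1 + 3*2) = -20 + 3*(-3 + 2*6)/(-1 + 6) = -20 + 3*(-3 + 12)/5 = -20 + 3*(⅕)*9 = -20 + 27/5 = -73/5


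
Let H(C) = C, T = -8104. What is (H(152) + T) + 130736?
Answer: 122784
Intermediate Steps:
(H(152) + T) + 130736 = (152 - 8104) + 130736 = -7952 + 130736 = 122784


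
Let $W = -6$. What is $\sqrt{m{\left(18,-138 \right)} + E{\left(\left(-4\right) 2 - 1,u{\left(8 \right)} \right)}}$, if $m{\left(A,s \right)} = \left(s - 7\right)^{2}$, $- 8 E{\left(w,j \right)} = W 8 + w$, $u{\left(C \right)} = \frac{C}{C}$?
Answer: $\frac{\sqrt{336514}}{4} \approx 145.02$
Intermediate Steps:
$u{\left(C \right)} = 1$
$E{\left(w,j \right)} = 6 - \frac{w}{8}$ ($E{\left(w,j \right)} = - \frac{\left(-6\right) 8 + w}{8} = - \frac{-48 + w}{8} = 6 - \frac{w}{8}$)
$m{\left(A,s \right)} = \left(-7 + s\right)^{2}$
$\sqrt{m{\left(18,-138 \right)} + E{\left(\left(-4\right) 2 - 1,u{\left(8 \right)} \right)}} = \sqrt{\left(-7 - 138\right)^{2} + \left(6 - \frac{\left(-4\right) 2 - 1}{8}\right)} = \sqrt{\left(-145\right)^{2} + \left(6 - \frac{-8 - 1}{8}\right)} = \sqrt{21025 + \left(6 - - \frac{9}{8}\right)} = \sqrt{21025 + \left(6 + \frac{9}{8}\right)} = \sqrt{21025 + \frac{57}{8}} = \sqrt{\frac{168257}{8}} = \frac{\sqrt{336514}}{4}$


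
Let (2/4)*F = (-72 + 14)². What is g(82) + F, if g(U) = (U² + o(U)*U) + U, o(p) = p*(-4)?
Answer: -13362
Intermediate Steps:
F = 6728 (F = 2*(-72 + 14)² = 2*(-58)² = 2*3364 = 6728)
o(p) = -4*p
g(U) = U - 3*U² (g(U) = (U² + (-4*U)*U) + U = (U² - 4*U²) + U = -3*U² + U = U - 3*U²)
g(82) + F = 82*(1 - 3*82) + 6728 = 82*(1 - 246) + 6728 = 82*(-245) + 6728 = -20090 + 6728 = -13362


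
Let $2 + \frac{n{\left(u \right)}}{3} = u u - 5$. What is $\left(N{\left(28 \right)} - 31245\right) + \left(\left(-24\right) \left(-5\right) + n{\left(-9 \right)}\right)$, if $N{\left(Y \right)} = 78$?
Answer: $-30825$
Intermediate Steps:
$n{\left(u \right)} = -21 + 3 u^{2}$ ($n{\left(u \right)} = -6 + 3 \left(u u - 5\right) = -6 + 3 \left(u^{2} - 5\right) = -6 + 3 \left(-5 + u^{2}\right) = -6 + \left(-15 + 3 u^{2}\right) = -21 + 3 u^{2}$)
$\left(N{\left(28 \right)} - 31245\right) + \left(\left(-24\right) \left(-5\right) + n{\left(-9 \right)}\right) = \left(78 - 31245\right) - \left(-99 - 243\right) = -31167 + \left(120 + \left(-21 + 3 \cdot 81\right)\right) = -31167 + \left(120 + \left(-21 + 243\right)\right) = -31167 + \left(120 + 222\right) = -31167 + 342 = -30825$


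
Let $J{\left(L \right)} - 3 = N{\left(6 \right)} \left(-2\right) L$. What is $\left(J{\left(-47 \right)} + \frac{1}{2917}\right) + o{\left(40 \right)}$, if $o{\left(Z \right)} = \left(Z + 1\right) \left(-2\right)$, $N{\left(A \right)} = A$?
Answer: $\frac{1414746}{2917} \approx 485.0$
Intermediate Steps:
$J{\left(L \right)} = 3 - 12 L$ ($J{\left(L \right)} = 3 + 6 \left(-2\right) L = 3 - 12 L$)
$o{\left(Z \right)} = -2 - 2 Z$ ($o{\left(Z \right)} = \left(1 + Z\right) \left(-2\right) = -2 - 2 Z$)
$\left(J{\left(-47 \right)} + \frac{1}{2917}\right) + o{\left(40 \right)} = \left(\left(3 - -564\right) + \frac{1}{2917}\right) - 82 = \left(\left(3 + 564\right) + \frac{1}{2917}\right) - 82 = \left(567 + \frac{1}{2917}\right) - 82 = \frac{1653940}{2917} - 82 = \frac{1414746}{2917}$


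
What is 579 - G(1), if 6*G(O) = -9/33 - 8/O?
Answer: 38305/66 ≈ 580.38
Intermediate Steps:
G(O) = -1/22 - 4/(3*O) (G(O) = (-9/33 - 8/O)/6 = (-9*1/33 - 8/O)/6 = (-3/11 - 8/O)/6 = -1/22 - 4/(3*O))
579 - G(1) = 579 - (-88 - 3*1)/(66*1) = 579 - (-88 - 3)/66 = 579 - (-91)/66 = 579 - 1*(-91/66) = 579 + 91/66 = 38305/66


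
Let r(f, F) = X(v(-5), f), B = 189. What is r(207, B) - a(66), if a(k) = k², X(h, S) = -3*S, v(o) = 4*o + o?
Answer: -4977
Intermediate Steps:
v(o) = 5*o
r(f, F) = -3*f
r(207, B) - a(66) = -3*207 - 1*66² = -621 - 1*4356 = -621 - 4356 = -4977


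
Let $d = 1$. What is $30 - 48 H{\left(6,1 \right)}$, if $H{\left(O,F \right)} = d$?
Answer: $-18$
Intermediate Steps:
$H{\left(O,F \right)} = 1$
$30 - 48 H{\left(6,1 \right)} = 30 - 48 = -18$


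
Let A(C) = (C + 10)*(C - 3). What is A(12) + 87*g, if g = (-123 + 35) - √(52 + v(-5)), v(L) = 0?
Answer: -7458 - 174*√13 ≈ -8085.4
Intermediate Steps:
A(C) = (-3 + C)*(10 + C) (A(C) = (10 + C)*(-3 + C) = (-3 + C)*(10 + C))
g = -88 - 2*√13 (g = (-123 + 35) - √(52 + 0) = -88 - √52 = -88 - 2*√13 ≈ -95.211)
A(12) + 87*g = (-30 + 12² + 7*12) + 87*(-88 - 2*√13) = (-30 + 144 + 84) + (-7656 - 174*√13) = 198 + (-7656 - 174*√13) = -7458 - 174*√13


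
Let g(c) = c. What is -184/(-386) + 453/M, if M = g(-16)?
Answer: -85957/3088 ≈ -27.836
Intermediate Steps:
M = -16
-184/(-386) + 453/M = -184/(-386) + 453/(-16) = -184*(-1/386) + 453*(-1/16) = 92/193 - 453/16 = -85957/3088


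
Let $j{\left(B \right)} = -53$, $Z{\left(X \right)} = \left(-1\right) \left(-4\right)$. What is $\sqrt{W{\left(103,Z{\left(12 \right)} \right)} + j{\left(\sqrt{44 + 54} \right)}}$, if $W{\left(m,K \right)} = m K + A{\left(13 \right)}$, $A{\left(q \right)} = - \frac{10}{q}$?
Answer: $\frac{\sqrt{60541}}{13} \approx 18.927$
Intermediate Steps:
$Z{\left(X \right)} = 4$
$W{\left(m,K \right)} = - \frac{10}{13} + K m$ ($W{\left(m,K \right)} = m K - \frac{10}{13} = K m - \frac{10}{13} = - \frac{10}{13} + K m$)
$\sqrt{W{\left(103,Z{\left(12 \right)} \right)} + j{\left(\sqrt{44 + 54} \right)}} = \sqrt{\left(- \frac{10}{13} + 4 \cdot 103\right) - 53} = \sqrt{\left(- \frac{10}{13} + 412\right) - 53} = \sqrt{\frac{5346}{13} - 53} = \sqrt{\frac{4657}{13}} = \frac{\sqrt{60541}}{13}$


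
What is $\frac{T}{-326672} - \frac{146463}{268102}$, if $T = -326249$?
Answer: $\frac{19811324131}{43790708272} \approx 0.45241$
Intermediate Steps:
$\frac{T}{-326672} - \frac{146463}{268102} = - \frac{326249}{-326672} - \frac{146463}{268102} = \left(-326249\right) \left(- \frac{1}{326672}\right) - \frac{146463}{268102} = \frac{326249}{326672} - \frac{146463}{268102} = \frac{19811324131}{43790708272}$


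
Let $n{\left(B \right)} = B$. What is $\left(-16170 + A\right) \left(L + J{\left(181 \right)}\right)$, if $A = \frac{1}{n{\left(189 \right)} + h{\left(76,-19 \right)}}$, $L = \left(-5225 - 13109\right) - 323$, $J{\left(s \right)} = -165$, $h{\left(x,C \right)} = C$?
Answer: $\frac{25869888489}{85} \approx 3.0435 \cdot 10^{8}$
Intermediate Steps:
$L = -18657$ ($L = -18334 - 323 = -18657$)
$A = \frac{1}{170}$ ($A = \frac{1}{189 - 19} = \frac{1}{170} \approx 0.0058824$)
$\left(-16170 + A\right) \left(L + J{\left(181 \right)}\right) = \left(-16170 + \frac{1}{170}\right) \left(-18657 - 165\right) = \left(- \frac{2748899}{170}\right) \left(-18822\right) = \frac{25869888489}{85}$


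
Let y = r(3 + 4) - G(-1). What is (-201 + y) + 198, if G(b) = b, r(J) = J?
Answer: 5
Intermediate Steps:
y = 8 (y = (3 + 4) - 1*(-1) = 7 + 1 = 8)
(-201 + y) + 198 = (-201 + 8) + 198 = -193 + 198 = 5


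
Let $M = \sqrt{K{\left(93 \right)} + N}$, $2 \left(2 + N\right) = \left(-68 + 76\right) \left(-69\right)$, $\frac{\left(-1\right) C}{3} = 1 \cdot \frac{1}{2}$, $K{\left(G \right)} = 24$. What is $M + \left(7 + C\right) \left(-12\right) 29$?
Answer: $-1914 + i \sqrt{254} \approx -1914.0 + 15.937 i$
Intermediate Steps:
$C = - \frac{3}{2}$ ($C = - 3 \cdot 1 \cdot \frac{1}{2} = \left(-3\right) \frac{1}{2} = - \frac{3}{2} \approx -1.5$)
$N = -278$ ($N = -2 + \frac{\left(-68 + 76\right) \left(-69\right)}{2} = -2 + \frac{8 \left(-69\right)}{2} = -2 + \frac{1}{2} \left(-552\right) = -2 - 276 = -278$)
$M = i \sqrt{254}$ ($M = \sqrt{24 - 278} = \sqrt{-254} = i \sqrt{254} \approx 15.937 i$)
$M + \left(7 + C\right) \left(-12\right) 29 = i \sqrt{254} + \left(7 - \frac{3}{2}\right) \left(-12\right) 29 = i \sqrt{254} + \frac{11}{2} \left(-12\right) 29 = i \sqrt{254} - 1914 = -1914 + i \sqrt{254}$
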